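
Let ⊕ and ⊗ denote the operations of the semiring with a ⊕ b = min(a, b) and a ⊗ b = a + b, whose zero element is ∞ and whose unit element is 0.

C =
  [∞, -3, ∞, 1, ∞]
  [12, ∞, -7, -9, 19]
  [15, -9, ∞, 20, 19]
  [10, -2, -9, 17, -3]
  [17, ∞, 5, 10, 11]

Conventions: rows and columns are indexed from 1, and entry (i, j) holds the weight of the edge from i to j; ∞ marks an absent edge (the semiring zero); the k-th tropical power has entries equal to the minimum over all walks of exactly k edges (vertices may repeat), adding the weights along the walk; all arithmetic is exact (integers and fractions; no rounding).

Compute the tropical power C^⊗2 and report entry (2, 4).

C^⊗2:
  [9, -1, -10, -12, -2]
  [1, -16, -18, 8, -12]
  [3, 12, -16, -18, 10]
  [6, -18, -9, -11, 8]
  [20, -4, 1, 18, 7]
Key observation: the optimum is the walk 2->4->4, with weight (-9) + 17 = 8.
Optimal value attained by: walk 2->4->4.
Answer: (C^⊗2)[2][4] = 8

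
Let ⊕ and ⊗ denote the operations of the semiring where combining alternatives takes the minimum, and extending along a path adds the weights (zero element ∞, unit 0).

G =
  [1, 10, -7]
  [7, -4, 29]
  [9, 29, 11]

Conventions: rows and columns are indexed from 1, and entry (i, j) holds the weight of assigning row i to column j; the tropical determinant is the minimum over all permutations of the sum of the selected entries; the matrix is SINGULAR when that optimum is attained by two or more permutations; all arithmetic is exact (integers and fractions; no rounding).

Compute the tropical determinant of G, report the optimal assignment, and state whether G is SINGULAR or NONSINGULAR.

σ = (1, 2, 3): 1 + (-4) + 11 = 8
σ = (1, 3, 2): 1 + 29 + 29 = 59
σ = (2, 1, 3): 10 + 7 + 11 = 28
σ = (2, 3, 1): 10 + 29 + 9 = 48
σ = (3, 1, 2): (-7) + 7 + 29 = 29
σ = (3, 2, 1): (-7) + (-4) + 9 = -2
Optimal value attained by: σ = (3, 2, 1).
Answer: det⊕(G) = -2; verdict: NONSINGULAR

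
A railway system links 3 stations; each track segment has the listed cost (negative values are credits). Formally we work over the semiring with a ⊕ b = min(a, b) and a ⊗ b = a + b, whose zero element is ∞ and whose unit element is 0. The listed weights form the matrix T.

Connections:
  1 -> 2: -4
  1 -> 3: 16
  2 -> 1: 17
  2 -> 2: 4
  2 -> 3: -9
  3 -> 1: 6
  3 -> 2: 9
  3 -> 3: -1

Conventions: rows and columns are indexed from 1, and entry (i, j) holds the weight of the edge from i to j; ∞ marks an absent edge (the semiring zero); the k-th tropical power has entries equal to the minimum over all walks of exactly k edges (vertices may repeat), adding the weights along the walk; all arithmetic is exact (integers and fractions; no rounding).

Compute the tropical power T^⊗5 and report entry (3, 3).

T^⊗2:
  [13, 0, -13]
  [-3, 0, -10]
  [5, 2, -2]
T^⊗3:
  [-7, -4, -14]
  [-4, -7, -11]
  [4, 1, -7]
T^⊗4:
  [-8, -11, -15]
  [-5, -8, -16]
  [-1, 0, -8]
T^⊗5:
  [-9, -12, -20]
  [-10, -9, -17]
  [-2, -5, -9]
Key observation: the optimum is the walk 3->1->2->3->3->3, with weight 6 + (-4) + (-9) + (-1) + (-1) = -9.
Optimal value attained by: walk 3->1->2->3->3->3.
Answer: (T^⊗5)[3][3] = -9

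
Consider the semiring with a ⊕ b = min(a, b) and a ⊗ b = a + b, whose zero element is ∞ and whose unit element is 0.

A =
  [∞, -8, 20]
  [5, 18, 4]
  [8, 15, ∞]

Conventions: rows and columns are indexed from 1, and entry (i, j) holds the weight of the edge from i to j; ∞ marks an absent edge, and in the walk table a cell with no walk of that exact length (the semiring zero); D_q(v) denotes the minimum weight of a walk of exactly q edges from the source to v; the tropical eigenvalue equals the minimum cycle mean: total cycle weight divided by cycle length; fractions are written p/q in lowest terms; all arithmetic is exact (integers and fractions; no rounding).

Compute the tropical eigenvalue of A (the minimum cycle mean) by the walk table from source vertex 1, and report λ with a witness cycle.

q=0: [0, ∞, ∞]
q=1: [∞, -8, 20]
q=2: [-3, 10, -4]
q=3: [4, -11, 14]
Optimal cycle mean attained by: cycle 1->2->1, total (-8) + 5, length 2.
Answer: λ = -3/2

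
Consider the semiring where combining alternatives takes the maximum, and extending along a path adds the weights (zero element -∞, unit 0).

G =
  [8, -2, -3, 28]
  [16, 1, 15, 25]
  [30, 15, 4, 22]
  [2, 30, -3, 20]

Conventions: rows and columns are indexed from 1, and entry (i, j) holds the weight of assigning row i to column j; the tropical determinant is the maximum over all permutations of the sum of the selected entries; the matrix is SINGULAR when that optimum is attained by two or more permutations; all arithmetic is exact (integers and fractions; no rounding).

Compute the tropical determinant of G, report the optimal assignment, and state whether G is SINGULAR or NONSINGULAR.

σ = (1, 2, 3, 4): 8 + 1 + 4 + 20 = 33
σ = (1, 2, 4, 3): 8 + 1 + 22 + (-3) = 28
σ = (1, 3, 2, 4): 8 + 15 + 15 + 20 = 58
σ = (1, 3, 4, 2): 8 + 15 + 22 + 30 = 75
σ = (1, 4, 2, 3): 8 + 25 + 15 + (-3) = 45
σ = (1, 4, 3, 2): 8 + 25 + 4 + 30 = 67
σ = (2, 1, 3, 4): (-2) + 16 + 4 + 20 = 38
σ = (2, 1, 4, 3): (-2) + 16 + 22 + (-3) = 33
σ = (2, 3, 1, 4): (-2) + 15 + 30 + 20 = 63
σ = (2, 3, 4, 1): (-2) + 15 + 22 + 2 = 37
σ = (2, 4, 1, 3): (-2) + 25 + 30 + (-3) = 50
σ = (2, 4, 3, 1): (-2) + 25 + 4 + 2 = 29
σ = (3, 1, 2, 4): (-3) + 16 + 15 + 20 = 48
σ = (3, 1, 4, 2): (-3) + 16 + 22 + 30 = 65
σ = (3, 2, 1, 4): (-3) + 1 + 30 + 20 = 48
σ = (3, 2, 4, 1): (-3) + 1 + 22 + 2 = 22
σ = (3, 4, 1, 2): (-3) + 25 + 30 + 30 = 82
σ = (3, 4, 2, 1): (-3) + 25 + 15 + 2 = 39
σ = (4, 1, 2, 3): 28 + 16 + 15 + (-3) = 56
σ = (4, 1, 3, 2): 28 + 16 + 4 + 30 = 78
σ = (4, 2, 1, 3): 28 + 1 + 30 + (-3) = 56
σ = (4, 2, 3, 1): 28 + 1 + 4 + 2 = 35
σ = (4, 3, 1, 2): 28 + 15 + 30 + 30 = 103
σ = (4, 3, 2, 1): 28 + 15 + 15 + 2 = 60
Optimal value attained by: σ = (4, 3, 1, 2).
Answer: det⊕(G) = 103; verdict: NONSINGULAR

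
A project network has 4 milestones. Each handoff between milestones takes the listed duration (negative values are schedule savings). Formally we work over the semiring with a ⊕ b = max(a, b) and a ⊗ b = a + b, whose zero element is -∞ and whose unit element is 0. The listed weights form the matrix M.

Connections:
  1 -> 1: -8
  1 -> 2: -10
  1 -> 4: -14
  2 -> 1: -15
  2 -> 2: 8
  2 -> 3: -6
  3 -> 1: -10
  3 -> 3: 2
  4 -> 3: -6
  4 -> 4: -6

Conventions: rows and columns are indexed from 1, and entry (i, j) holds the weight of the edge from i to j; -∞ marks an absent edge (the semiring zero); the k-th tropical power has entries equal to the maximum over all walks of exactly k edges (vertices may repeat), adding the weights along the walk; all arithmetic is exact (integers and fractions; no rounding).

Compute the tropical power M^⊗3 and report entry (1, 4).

M^⊗2:
  [-16, -2, -16, -20]
  [-7, 16, 2, -29]
  [-8, -20, 4, -24]
  [-16, -∞, -4, -12]
M^⊗3:
  [-17, 6, -8, -26]
  [1, 24, 10, -21]
  [-6, -12, 6, -22]
  [-14, -26, -2, -18]
Key observation: the optimum is the walk 1->4->4->4, with weight (-14) + (-6) + (-6) = -26.
Optimal value attained by: walk 1->4->4->4.
Answer: (M^⊗3)[1][4] = -26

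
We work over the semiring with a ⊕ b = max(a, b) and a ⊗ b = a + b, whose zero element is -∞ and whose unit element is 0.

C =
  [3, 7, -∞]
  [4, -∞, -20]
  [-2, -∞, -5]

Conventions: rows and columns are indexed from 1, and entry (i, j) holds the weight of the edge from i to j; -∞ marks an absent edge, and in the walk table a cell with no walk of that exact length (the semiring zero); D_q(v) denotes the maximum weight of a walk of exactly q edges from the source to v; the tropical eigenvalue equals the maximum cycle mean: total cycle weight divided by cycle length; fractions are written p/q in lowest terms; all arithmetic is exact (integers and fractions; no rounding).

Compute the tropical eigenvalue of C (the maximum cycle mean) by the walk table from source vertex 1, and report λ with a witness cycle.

q=0: [0, -∞, -∞]
q=1: [3, 7, -∞]
q=2: [11, 10, -13]
q=3: [14, 18, -10]
Optimal cycle mean attained by: cycle 1->2->1, total 7 + 4, length 2.
Answer: λ = 11/2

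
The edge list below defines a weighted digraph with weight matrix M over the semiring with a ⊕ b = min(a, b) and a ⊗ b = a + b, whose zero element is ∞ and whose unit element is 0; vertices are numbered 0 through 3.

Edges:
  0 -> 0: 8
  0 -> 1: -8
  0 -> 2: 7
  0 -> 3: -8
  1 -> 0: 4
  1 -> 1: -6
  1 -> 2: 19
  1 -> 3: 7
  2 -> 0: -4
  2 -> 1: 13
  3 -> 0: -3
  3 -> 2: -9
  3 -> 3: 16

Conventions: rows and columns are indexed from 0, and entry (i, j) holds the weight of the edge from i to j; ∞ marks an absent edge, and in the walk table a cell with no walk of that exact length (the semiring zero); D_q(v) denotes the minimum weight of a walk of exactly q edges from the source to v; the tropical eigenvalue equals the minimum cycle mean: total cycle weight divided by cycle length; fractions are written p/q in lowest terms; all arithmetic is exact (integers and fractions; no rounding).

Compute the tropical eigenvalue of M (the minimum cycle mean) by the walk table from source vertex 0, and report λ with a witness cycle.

q=0: [0, ∞, ∞, ∞]
q=1: [8, -8, 7, -8]
q=2: [-11, -14, -17, -1]
q=3: [-21, -20, -10, -19]
q=4: [-22, -29, -28, -29]
Optimal cycle mean attained by: cycle 0->3->2->0, total (-8) + (-9) + (-4), length 3.
Answer: λ = -7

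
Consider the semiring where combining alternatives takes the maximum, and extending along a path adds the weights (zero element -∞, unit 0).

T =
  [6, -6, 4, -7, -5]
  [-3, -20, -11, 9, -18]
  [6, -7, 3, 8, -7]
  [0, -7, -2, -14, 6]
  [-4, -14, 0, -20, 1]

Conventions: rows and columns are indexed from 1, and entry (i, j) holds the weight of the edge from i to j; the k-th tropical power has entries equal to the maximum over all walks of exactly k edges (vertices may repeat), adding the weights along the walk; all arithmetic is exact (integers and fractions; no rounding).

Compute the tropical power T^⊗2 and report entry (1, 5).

T^⊗2:
  [12, 0, 10, 12, 1]
  [9, 2, 7, -3, 15]
  [12, 1, 10, 11, 14]
  [6, -6, 6, 6, 7]
  [6, -7, 3, 8, 2]
Key observation: the optimum is the walk 1->1->5, with weight 6 + (-5) = 1.
Optimal value attained by: walk 1->1->5.
Answer: (T^⊗2)[1][5] = 1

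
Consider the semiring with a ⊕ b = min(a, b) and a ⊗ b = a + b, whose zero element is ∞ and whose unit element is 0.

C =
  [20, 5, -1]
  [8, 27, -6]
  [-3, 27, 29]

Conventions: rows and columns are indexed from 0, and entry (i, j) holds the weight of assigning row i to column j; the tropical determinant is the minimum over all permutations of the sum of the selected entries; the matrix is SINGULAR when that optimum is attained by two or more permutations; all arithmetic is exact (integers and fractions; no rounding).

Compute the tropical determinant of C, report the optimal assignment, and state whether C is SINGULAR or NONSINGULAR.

σ = (0, 1, 2): 20 + 27 + 29 = 76
σ = (0, 2, 1): 20 + (-6) + 27 = 41
σ = (1, 0, 2): 5 + 8 + 29 = 42
σ = (1, 2, 0): 5 + (-6) + (-3) = -4
σ = (2, 0, 1): (-1) + 8 + 27 = 34
σ = (2, 1, 0): (-1) + 27 + (-3) = 23
Optimal value attained by: σ = (1, 2, 0).
Answer: det⊕(C) = -4; verdict: NONSINGULAR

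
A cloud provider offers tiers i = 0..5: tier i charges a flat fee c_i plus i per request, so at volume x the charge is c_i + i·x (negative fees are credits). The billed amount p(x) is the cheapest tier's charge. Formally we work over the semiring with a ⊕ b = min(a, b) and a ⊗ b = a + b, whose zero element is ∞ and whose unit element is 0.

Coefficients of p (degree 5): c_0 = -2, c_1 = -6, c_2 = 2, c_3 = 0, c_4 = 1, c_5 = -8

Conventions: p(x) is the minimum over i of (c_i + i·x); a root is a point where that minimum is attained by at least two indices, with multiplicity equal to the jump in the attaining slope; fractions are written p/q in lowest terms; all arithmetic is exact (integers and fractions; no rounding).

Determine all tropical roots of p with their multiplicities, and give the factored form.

hull edge (i=0, c=-2) to (i=1, c=-6): slope -4, span 1
hull edge (i=1, c=-6) to (i=5, c=-8): slope -1/2, span 4
Factored form: p(x) = -8 ⊗ (x ⊕ 1/2) ⊗ (x ⊕ 1/2) ⊗ (x ⊕ 1/2) ⊗ (x ⊕ 1/2) ⊗ (x ⊕ 4)
Answer: roots = 1/2 (mult 4), 4 (mult 1)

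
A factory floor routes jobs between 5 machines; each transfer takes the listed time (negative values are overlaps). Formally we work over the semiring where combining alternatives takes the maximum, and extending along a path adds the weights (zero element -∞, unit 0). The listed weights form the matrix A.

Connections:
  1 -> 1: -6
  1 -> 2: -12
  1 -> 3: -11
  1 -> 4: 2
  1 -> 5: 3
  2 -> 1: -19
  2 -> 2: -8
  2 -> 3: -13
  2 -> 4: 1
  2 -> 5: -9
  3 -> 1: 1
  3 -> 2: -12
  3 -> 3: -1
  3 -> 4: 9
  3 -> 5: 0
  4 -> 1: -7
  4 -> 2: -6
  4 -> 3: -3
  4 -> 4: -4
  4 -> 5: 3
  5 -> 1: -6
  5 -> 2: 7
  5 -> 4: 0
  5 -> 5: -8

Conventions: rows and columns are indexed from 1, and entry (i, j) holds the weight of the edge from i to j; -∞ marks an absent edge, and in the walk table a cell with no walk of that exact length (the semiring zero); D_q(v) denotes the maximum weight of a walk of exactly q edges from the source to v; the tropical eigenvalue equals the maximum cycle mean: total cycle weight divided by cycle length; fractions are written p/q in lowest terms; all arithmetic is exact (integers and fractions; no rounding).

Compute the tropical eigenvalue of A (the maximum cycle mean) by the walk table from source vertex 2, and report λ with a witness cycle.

q=0: [-∞, 0, -∞, -∞, -∞]
q=1: [-19, -8, -13, 1, -9]
q=2: [-6, -2, -2, -3, 4]
q=3: [-1, 11, -3, 7, 0]
q=4: [0, 7, 4, 12, 10]
q=5: [5, 17, 9, 13, 15]
Optimal cycle mean attained by: cycle 2->4->5->2, total 1 + 3 + 7, length 3.
Answer: λ = 11/3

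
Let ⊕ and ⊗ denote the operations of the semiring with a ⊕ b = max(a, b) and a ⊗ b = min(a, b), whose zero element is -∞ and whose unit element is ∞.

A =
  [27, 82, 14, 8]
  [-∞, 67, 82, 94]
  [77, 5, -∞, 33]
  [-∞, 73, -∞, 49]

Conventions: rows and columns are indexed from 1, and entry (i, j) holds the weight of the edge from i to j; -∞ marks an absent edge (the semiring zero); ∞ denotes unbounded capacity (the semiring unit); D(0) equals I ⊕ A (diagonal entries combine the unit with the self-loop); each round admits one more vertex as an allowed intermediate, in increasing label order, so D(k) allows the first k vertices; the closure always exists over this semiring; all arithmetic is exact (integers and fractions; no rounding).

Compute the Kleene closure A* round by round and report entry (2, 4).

D(0):
  [∞, 82, 14, 8]
  [-∞, ∞, 82, 94]
  [77, 5, ∞, 33]
  [-∞, 73, -∞, ∞]
D(1):
  [∞, 82, 14, 8]
  [-∞, ∞, 82, 94]
  [77, 77, ∞, 33]
  [-∞, 73, -∞, ∞]
D(2):
  [∞, 82, 82, 82]
  [-∞, ∞, 82, 94]
  [77, 77, ∞, 77]
  [-∞, 73, 73, ∞]
D(3):
  [∞, 82, 82, 82]
  [77, ∞, 82, 94]
  [77, 77, ∞, 77]
  [73, 73, 73, ∞]
D(4):
  [∞, 82, 82, 82]
  [77, ∞, 82, 94]
  [77, 77, ∞, 77]
  [73, 73, 73, ∞]
Answer: A*[2][4] = 94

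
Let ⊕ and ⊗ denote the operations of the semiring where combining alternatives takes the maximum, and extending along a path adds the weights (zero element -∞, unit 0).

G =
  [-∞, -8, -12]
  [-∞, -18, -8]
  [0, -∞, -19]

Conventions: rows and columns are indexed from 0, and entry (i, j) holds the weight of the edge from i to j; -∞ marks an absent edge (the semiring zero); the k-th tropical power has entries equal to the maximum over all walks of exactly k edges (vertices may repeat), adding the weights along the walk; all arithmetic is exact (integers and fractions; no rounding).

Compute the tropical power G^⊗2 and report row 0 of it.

G^⊗2:
  [-12, -26, -16]
  [-8, -36, -26]
  [-19, -8, -12]
Answer: row 0 of G^⊗2 = [-12, -26, -16]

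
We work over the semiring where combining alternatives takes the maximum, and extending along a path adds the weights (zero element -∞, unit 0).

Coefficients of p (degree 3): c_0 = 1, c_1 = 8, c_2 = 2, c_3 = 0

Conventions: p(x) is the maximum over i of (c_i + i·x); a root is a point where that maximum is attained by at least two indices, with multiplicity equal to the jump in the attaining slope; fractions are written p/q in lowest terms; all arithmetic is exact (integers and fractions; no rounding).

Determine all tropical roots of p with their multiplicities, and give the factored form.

hull edge (i=0, c=1) to (i=1, c=8): slope 7, span 1
hull edge (i=1, c=8) to (i=3, c=0): slope -4, span 2
Factored form: p(x) = 0 ⊗ (x ⊕ (-7)) ⊗ (x ⊕ 4) ⊗ (x ⊕ 4)
Answer: roots = -7 (mult 1), 4 (mult 2)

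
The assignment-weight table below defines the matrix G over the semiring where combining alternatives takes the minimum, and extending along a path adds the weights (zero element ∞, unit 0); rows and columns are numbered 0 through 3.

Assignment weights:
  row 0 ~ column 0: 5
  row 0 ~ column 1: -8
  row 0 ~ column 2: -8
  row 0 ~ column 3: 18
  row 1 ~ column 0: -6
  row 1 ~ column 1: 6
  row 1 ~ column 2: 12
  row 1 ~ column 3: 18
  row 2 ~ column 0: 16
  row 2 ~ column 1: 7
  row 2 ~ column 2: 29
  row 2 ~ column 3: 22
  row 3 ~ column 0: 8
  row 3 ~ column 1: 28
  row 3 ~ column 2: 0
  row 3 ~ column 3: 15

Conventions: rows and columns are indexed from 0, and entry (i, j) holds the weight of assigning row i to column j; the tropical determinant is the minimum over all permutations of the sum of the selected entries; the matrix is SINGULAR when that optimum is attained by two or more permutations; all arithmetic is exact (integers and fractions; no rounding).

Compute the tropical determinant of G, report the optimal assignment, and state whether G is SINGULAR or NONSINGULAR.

σ = (0, 1, 2, 3): 5 + 6 + 29 + 15 = 55
σ = (0, 1, 3, 2): 5 + 6 + 22 + 0 = 33
σ = (0, 2, 1, 3): 5 + 12 + 7 + 15 = 39
σ = (0, 2, 3, 1): 5 + 12 + 22 + 28 = 67
σ = (0, 3, 1, 2): 5 + 18 + 7 + 0 = 30
σ = (0, 3, 2, 1): 5 + 18 + 29 + 28 = 80
σ = (1, 0, 2, 3): (-8) + (-6) + 29 + 15 = 30
σ = (1, 0, 3, 2): (-8) + (-6) + 22 + 0 = 8
σ = (1, 2, 0, 3): (-8) + 12 + 16 + 15 = 35
σ = (1, 2, 3, 0): (-8) + 12 + 22 + 8 = 34
σ = (1, 3, 0, 2): (-8) + 18 + 16 + 0 = 26
σ = (1, 3, 2, 0): (-8) + 18 + 29 + 8 = 47
σ = (2, 0, 1, 3): (-8) + (-6) + 7 + 15 = 8
σ = (2, 0, 3, 1): (-8) + (-6) + 22 + 28 = 36
σ = (2, 1, 0, 3): (-8) + 6 + 16 + 15 = 29
σ = (2, 1, 3, 0): (-8) + 6 + 22 + 8 = 28
σ = (2, 3, 0, 1): (-8) + 18 + 16 + 28 = 54
σ = (2, 3, 1, 0): (-8) + 18 + 7 + 8 = 25
σ = (3, 0, 1, 2): 18 + (-6) + 7 + 0 = 19
σ = (3, 0, 2, 1): 18 + (-6) + 29 + 28 = 69
σ = (3, 1, 0, 2): 18 + 6 + 16 + 0 = 40
σ = (3, 1, 2, 0): 18 + 6 + 29 + 8 = 61
σ = (3, 2, 0, 1): 18 + 12 + 16 + 28 = 74
σ = (3, 2, 1, 0): 18 + 12 + 7 + 8 = 45
Optimal value attained by: σ = (1, 0, 3, 2).
Answer: det⊕(G) = 8; verdict: SINGULAR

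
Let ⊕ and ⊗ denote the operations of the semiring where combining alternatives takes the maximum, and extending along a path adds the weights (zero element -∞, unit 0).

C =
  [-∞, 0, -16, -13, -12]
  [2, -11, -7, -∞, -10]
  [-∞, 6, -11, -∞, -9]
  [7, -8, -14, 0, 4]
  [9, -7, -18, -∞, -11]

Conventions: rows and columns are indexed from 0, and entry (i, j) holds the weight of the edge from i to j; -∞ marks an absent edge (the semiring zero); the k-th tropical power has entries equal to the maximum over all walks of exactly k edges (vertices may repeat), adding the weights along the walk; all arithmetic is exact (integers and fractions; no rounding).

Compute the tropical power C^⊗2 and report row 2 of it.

C^⊗2:
  [2, -10, -7, -13, -9]
  [-1, 2, -14, -11, -10]
  [8, -5, -1, -∞, -4]
  [13, 7, -9, 0, 4]
  [-2, 9, -7, -4, -3]
Answer: row 2 of C^⊗2 = [8, -5, -1, -∞, -4]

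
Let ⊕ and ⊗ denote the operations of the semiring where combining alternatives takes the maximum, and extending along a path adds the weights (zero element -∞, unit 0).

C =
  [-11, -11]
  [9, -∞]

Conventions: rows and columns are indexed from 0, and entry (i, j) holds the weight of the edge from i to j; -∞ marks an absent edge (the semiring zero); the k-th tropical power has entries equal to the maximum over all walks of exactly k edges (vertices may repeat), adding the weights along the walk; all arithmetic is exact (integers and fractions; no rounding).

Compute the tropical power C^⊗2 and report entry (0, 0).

C^⊗2:
  [-2, -22]
  [-2, -2]
Key observation: the optimum is the walk 0->1->0, with weight (-11) + 9 = -2.
Optimal value attained by: walk 0->1->0.
Answer: (C^⊗2)[0][0] = -2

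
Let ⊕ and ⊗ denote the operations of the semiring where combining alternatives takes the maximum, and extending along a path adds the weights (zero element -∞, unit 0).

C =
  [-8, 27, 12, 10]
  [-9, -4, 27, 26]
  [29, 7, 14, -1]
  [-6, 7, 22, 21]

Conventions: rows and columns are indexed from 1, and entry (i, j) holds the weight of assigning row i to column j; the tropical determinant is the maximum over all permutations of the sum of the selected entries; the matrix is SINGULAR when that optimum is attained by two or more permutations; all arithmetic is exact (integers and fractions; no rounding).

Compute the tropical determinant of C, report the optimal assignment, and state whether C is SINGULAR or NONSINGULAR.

σ = (1, 2, 3, 4): (-8) + (-4) + 14 + 21 = 23
σ = (1, 2, 4, 3): (-8) + (-4) + (-1) + 22 = 9
σ = (1, 3, 2, 4): (-8) + 27 + 7 + 21 = 47
σ = (1, 3, 4, 2): (-8) + 27 + (-1) + 7 = 25
σ = (1, 4, 2, 3): (-8) + 26 + 7 + 22 = 47
σ = (1, 4, 3, 2): (-8) + 26 + 14 + 7 = 39
σ = (2, 1, 3, 4): 27 + (-9) + 14 + 21 = 53
σ = (2, 1, 4, 3): 27 + (-9) + (-1) + 22 = 39
σ = (2, 3, 1, 4): 27 + 27 + 29 + 21 = 104
σ = (2, 3, 4, 1): 27 + 27 + (-1) + (-6) = 47
σ = (2, 4, 1, 3): 27 + 26 + 29 + 22 = 104
σ = (2, 4, 3, 1): 27 + 26 + 14 + (-6) = 61
σ = (3, 1, 2, 4): 12 + (-9) + 7 + 21 = 31
σ = (3, 1, 4, 2): 12 + (-9) + (-1) + 7 = 9
σ = (3, 2, 1, 4): 12 + (-4) + 29 + 21 = 58
σ = (3, 2, 4, 1): 12 + (-4) + (-1) + (-6) = 1
σ = (3, 4, 1, 2): 12 + 26 + 29 + 7 = 74
σ = (3, 4, 2, 1): 12 + 26 + 7 + (-6) = 39
σ = (4, 1, 2, 3): 10 + (-9) + 7 + 22 = 30
σ = (4, 1, 3, 2): 10 + (-9) + 14 + 7 = 22
σ = (4, 2, 1, 3): 10 + (-4) + 29 + 22 = 57
σ = (4, 2, 3, 1): 10 + (-4) + 14 + (-6) = 14
σ = (4, 3, 1, 2): 10 + 27 + 29 + 7 = 73
σ = (4, 3, 2, 1): 10 + 27 + 7 + (-6) = 38
Optimal value attained by: σ = (2, 3, 1, 4).
Answer: det⊕(C) = 104; verdict: SINGULAR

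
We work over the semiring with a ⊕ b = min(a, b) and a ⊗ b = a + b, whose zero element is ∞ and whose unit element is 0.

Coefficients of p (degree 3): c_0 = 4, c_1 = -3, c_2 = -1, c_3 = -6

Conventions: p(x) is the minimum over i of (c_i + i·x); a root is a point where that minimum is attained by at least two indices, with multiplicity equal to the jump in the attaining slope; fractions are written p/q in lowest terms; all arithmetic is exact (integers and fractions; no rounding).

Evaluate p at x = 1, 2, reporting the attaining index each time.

p(1) = min(4+0·1=4, -3+1·1=-2, -1+2·1=1, -6+3·1=-3) = -3 (attained by i=3)
p(2) = min(4+0·2=4, -3+1·2=-1, -1+2·2=3, -6+3·2=0) = -1 (attained by i=1)
Answer: p(1) = -3; p(2) = -1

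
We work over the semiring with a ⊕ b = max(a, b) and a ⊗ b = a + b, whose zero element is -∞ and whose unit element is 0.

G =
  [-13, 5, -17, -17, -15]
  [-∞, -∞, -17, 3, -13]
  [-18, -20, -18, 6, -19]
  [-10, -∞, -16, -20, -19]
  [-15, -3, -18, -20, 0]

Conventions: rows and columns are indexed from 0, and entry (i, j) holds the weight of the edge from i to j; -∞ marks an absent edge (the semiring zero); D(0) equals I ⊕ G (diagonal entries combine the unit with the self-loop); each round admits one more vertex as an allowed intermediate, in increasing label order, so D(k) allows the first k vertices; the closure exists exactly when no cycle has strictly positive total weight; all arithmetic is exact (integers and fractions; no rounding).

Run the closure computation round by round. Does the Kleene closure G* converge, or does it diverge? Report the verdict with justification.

D(0):
  [0, 5, -17, -17, -15]
  [-∞, 0, -17, 3, -13]
  [-18, -20, 0, 6, -19]
  [-10, -∞, -16, 0, -19]
  [-15, -3, -18, -20, 0]
D(1):
  [0, 5, -17, -17, -15]
  [-∞, 0, -17, 3, -13]
  [-18, -13, 0, 6, -19]
  [-10, -5, -16, 0, -19]
  [-15, -3, -18, -20, 0]
D(2):
  [0, 5, -12, 8, -8]
  [-∞, 0, -17, 3, -13]
  [-18, -13, 0, 6, -19]
  [-10, -5, -16, 0, -18]
  [-15, -3, -18, 0, 0]
D(3):
  [0, 5, -12, 8, -8]
  [-35, 0, -17, 3, -13]
  [-18, -13, 0, 6, -19]
  [-10, -5, -16, 0, -18]
  [-15, -3, -18, 0, 0]
D(4):
  [0, 5, -8, 8, -8]
  [-7, 0, -13, 3, -13]
  [-4, 1, 0, 6, -12]
  [-10, -5, -16, 0, -18]
  [-10, -3, -16, 0, 0]
D(5):
  [0, 5, -8, 8, -8]
  [-7, 0, -13, 3, -13]
  [-4, 1, 0, 6, -12]
  [-10, -5, -16, 0, -18]
  [-10, -3, -16, 0, 0]
Key observation: every diagonal entry stays at the unit through all rounds, so no improving cycle exists.
Answer: CONVERGES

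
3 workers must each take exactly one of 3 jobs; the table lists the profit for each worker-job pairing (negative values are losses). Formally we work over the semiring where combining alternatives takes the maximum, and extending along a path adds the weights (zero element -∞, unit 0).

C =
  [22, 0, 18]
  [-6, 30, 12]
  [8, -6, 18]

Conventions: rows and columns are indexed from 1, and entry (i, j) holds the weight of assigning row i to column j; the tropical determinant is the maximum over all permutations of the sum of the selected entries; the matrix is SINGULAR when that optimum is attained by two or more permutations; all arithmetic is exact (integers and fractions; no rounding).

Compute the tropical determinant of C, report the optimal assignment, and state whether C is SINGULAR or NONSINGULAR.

σ = (1, 2, 3): 22 + 30 + 18 = 70
σ = (1, 3, 2): 22 + 12 + (-6) = 28
σ = (2, 1, 3): 0 + (-6) + 18 = 12
σ = (2, 3, 1): 0 + 12 + 8 = 20
σ = (3, 1, 2): 18 + (-6) + (-6) = 6
σ = (3, 2, 1): 18 + 30 + 8 = 56
Optimal value attained by: σ = (1, 2, 3).
Answer: det⊕(C) = 70; verdict: NONSINGULAR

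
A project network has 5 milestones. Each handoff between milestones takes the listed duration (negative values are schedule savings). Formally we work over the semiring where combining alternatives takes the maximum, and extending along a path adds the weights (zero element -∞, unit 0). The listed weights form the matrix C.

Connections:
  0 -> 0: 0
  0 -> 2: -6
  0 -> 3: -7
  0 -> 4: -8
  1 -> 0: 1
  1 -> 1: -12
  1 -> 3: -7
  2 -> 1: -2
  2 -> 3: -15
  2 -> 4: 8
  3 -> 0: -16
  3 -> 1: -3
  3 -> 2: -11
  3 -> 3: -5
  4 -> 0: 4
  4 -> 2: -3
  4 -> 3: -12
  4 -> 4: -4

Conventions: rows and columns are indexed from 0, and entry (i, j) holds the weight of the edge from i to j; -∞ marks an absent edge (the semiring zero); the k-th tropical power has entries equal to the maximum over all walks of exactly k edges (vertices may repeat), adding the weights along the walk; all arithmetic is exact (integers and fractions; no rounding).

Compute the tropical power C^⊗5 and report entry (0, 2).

C^⊗2:
  [0, -8, -6, -7, 2]
  [1, -10, -5, -6, -7]
  [12, -14, 5, -4, 4]
  [-2, -8, -16, -10, -3]
  [4, -5, -2, -3, 5]
C^⊗3:
  [6, -8, -1, -7, 2]
  [1, -7, -5, -6, 3]
  [12, 3, 6, 5, 13]
  [1, -13, -6, -9, -7]
  [9, -4, 2, -3, 6]
C^⊗4:
  [6, -3, 0, -1, 7]
  [7, -7, 0, -6, 3]
  [17, 4, 10, 5, 14]
  [1, -8, -5, -6, 2]
  [10, 0, 3, 2, 10]
C^⊗5:
  [11, -2, 4, -1, 8]
  [7, -2, 1, 0, 8]
  [18, 8, 11, 10, 18]
  [6, -7, -1, -6, 3]
  [14, 1, 7, 3, 11]
Key observation: the optimum is the walk 0->2->4->2->4->2, with weight (-6) + 8 + (-3) + 8 + (-3) = 4.
Optimal value attained by: walk 0->2->4->2->4->2.
Answer: (C^⊗5)[0][2] = 4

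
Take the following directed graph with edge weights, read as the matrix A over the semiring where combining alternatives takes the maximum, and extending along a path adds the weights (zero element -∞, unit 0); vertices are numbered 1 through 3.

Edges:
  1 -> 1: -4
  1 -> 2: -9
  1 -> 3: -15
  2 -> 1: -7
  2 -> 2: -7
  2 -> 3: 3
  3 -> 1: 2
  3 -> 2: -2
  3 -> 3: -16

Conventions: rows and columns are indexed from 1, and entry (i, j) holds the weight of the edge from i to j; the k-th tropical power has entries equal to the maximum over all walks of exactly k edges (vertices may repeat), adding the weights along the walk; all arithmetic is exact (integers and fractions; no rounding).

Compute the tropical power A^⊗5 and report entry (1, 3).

A^⊗2:
  [-8, -13, -6]
  [5, 1, -4]
  [-2, -7, 1]
A^⊗3:
  [-4, -8, -10]
  [1, -4, 4]
  [3, -1, -4]
A^⊗4:
  [-8, -12, -5]
  [6, 2, -1]
  [-1, -6, 2]
A^⊗5:
  [-3, -7, -9]
  [2, -3, 5]
  [4, 0, -3]
Key observation: the optimum is the walk 1->1->2->3->2->3, with weight (-4) + (-9) + 3 + (-2) + 3 = -9.
Optimal value attained by: walk 1->1->2->3->2->3.
Answer: (A^⊗5)[1][3] = -9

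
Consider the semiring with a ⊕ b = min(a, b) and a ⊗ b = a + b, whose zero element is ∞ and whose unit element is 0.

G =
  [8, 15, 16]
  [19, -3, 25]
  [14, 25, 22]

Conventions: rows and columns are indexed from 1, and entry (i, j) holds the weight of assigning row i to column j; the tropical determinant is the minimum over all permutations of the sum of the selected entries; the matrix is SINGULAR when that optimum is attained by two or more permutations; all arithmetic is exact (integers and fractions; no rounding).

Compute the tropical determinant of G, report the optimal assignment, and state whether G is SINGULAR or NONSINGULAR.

σ = (1, 2, 3): 8 + (-3) + 22 = 27
σ = (1, 3, 2): 8 + 25 + 25 = 58
σ = (2, 1, 3): 15 + 19 + 22 = 56
σ = (2, 3, 1): 15 + 25 + 14 = 54
σ = (3, 1, 2): 16 + 19 + 25 = 60
σ = (3, 2, 1): 16 + (-3) + 14 = 27
Optimal value attained by: σ = (1, 2, 3).
Answer: det⊕(G) = 27; verdict: SINGULAR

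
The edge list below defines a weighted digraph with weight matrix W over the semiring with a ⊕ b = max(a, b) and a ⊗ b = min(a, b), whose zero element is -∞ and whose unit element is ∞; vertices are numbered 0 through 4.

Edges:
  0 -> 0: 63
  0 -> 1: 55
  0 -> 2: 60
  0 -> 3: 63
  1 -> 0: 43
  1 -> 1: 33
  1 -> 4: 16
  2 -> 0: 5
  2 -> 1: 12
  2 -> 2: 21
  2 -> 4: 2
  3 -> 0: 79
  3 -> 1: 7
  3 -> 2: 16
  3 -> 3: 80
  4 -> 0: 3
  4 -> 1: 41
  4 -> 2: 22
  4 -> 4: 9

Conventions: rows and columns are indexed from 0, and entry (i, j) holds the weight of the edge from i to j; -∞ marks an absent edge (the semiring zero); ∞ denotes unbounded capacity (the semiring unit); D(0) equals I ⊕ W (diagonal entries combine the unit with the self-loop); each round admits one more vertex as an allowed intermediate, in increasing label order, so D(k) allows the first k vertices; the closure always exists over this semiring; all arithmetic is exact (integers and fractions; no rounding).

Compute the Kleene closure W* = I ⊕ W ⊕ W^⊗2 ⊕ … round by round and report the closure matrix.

D(0):
  [∞, 55, 60, 63, -∞]
  [43, ∞, -∞, -∞, 16]
  [5, 12, ∞, -∞, 2]
  [79, 7, 16, ∞, -∞]
  [3, 41, 22, -∞, ∞]
D(1):
  [∞, 55, 60, 63, -∞]
  [43, ∞, 43, 43, 16]
  [5, 12, ∞, 5, 2]
  [79, 55, 60, ∞, -∞]
  [3, 41, 22, 3, ∞]
D(2):
  [∞, 55, 60, 63, 16]
  [43, ∞, 43, 43, 16]
  [12, 12, ∞, 12, 12]
  [79, 55, 60, ∞, 16]
  [41, 41, 41, 41, ∞]
D(3):
  [∞, 55, 60, 63, 16]
  [43, ∞, 43, 43, 16]
  [12, 12, ∞, 12, 12]
  [79, 55, 60, ∞, 16]
  [41, 41, 41, 41, ∞]
D(4):
  [∞, 55, 60, 63, 16]
  [43, ∞, 43, 43, 16]
  [12, 12, ∞, 12, 12]
  [79, 55, 60, ∞, 16]
  [41, 41, 41, 41, ∞]
D(5):
  [∞, 55, 60, 63, 16]
  [43, ∞, 43, 43, 16]
  [12, 12, ∞, 12, 12]
  [79, 55, 60, ∞, 16]
  [41, 41, 41, 41, ∞]
Answer: W* = [[∞, 55, 60, 63, 16], [43, ∞, 43, 43, 16], [12, 12, ∞, 12, 12], [79, 55, 60, ∞, 16], [41, 41, 41, 41, ∞]]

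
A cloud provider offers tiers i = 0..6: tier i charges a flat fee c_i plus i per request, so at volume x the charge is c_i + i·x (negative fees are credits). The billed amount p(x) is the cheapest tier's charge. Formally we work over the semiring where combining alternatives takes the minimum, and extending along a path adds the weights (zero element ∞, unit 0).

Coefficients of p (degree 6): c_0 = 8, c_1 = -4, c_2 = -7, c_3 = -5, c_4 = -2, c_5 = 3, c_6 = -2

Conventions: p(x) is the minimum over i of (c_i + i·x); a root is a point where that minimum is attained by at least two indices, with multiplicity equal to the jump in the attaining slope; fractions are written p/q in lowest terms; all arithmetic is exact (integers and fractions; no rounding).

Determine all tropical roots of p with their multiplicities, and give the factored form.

hull edge (i=0, c=8) to (i=1, c=-4): slope -12, span 1
hull edge (i=1, c=-4) to (i=2, c=-7): slope -3, span 1
hull edge (i=2, c=-7) to (i=6, c=-2): slope 5/4, span 4
Factored form: p(x) = -2 ⊗ (x ⊕ (-5/4)) ⊗ (x ⊕ (-5/4)) ⊗ (x ⊕ (-5/4)) ⊗ (x ⊕ (-5/4)) ⊗ (x ⊕ 3) ⊗ (x ⊕ 12)
Answer: roots = -5/4 (mult 4), 3 (mult 1), 12 (mult 1)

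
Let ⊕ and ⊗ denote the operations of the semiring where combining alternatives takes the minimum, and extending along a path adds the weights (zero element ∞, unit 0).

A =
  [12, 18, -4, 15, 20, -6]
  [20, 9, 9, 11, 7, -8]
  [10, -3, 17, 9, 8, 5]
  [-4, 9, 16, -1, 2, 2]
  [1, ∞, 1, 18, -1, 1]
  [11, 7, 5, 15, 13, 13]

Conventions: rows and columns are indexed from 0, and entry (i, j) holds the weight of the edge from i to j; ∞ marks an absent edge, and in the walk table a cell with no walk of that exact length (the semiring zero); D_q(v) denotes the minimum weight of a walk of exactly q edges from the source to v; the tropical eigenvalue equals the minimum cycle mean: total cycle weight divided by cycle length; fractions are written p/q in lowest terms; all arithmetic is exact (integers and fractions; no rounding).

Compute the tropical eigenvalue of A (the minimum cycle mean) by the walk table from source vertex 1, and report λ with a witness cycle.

q=0: [∞, 0, ∞, ∞, ∞, ∞]
q=1: [20, 9, 9, 11, 7, -8]
q=2: [3, -1, -3, 7, 5, 1]
q=3: [3, -6, -1, 6, 4, -9]
q=4: [2, -4, -4, 5, 1, -14]
q=5: [-3, -7, -9, 1, -1, -12]
q=6: [-3, -12, -7, 0, -2, -15]
Optimal cycle mean attained by: cycle 1->5->2->1, total (-8) + 5 + (-3), length 3.
Answer: λ = -2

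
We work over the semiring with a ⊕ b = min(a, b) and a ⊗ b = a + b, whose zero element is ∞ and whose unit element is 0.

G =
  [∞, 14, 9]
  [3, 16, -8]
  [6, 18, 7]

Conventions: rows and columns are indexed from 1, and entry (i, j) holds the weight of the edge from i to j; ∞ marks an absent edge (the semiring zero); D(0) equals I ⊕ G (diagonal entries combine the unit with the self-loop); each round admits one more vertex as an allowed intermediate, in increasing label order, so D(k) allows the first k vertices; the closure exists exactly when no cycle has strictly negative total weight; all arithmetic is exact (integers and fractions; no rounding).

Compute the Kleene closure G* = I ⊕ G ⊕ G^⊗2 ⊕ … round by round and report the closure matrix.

D(0):
  [0, 14, 9]
  [3, 0, -8]
  [6, 18, 0]
D(1):
  [0, 14, 9]
  [3, 0, -8]
  [6, 18, 0]
D(2):
  [0, 14, 6]
  [3, 0, -8]
  [6, 18, 0]
D(3):
  [0, 14, 6]
  [-2, 0, -8]
  [6, 18, 0]
Answer: G* = [[0, 14, 6], [-2, 0, -8], [6, 18, 0]]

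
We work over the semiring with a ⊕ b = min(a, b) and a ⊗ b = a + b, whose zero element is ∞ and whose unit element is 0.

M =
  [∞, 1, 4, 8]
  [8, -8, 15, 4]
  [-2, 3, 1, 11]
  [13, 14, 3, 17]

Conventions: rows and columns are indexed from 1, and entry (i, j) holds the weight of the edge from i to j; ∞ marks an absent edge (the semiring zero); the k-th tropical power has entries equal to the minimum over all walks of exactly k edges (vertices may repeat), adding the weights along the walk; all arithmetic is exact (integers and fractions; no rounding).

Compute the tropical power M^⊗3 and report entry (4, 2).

M^⊗2:
  [2, -7, 5, 5]
  [0, -16, 7, -4]
  [-1, -5, 2, 6]
  [1, 6, 4, 14]
M^⊗3:
  [1, -15, 6, -3]
  [-8, -24, -1, -12]
  [0, -13, 3, -1]
  [2, -2, 5, 9]
Key observation: the optimum is the walk 4->2->2->2, with weight 14 + (-8) + (-8) = -2.
Optimal value attained by: walk 4->2->2->2.
Answer: (M^⊗3)[4][2] = -2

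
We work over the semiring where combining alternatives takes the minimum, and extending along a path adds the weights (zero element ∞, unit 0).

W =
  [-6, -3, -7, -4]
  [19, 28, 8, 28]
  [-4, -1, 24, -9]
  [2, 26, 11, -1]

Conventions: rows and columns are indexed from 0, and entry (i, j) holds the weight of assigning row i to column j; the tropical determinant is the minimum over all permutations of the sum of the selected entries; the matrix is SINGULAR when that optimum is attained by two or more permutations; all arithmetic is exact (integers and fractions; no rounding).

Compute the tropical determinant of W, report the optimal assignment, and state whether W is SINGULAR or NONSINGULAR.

σ = (0, 1, 2, 3): (-6) + 28 + 24 + (-1) = 45
σ = (0, 1, 3, 2): (-6) + 28 + (-9) + 11 = 24
σ = (0, 2, 1, 3): (-6) + 8 + (-1) + (-1) = 0
σ = (0, 2, 3, 1): (-6) + 8 + (-9) + 26 = 19
σ = (0, 3, 1, 2): (-6) + 28 + (-1) + 11 = 32
σ = (0, 3, 2, 1): (-6) + 28 + 24 + 26 = 72
σ = (1, 0, 2, 3): (-3) + 19 + 24 + (-1) = 39
σ = (1, 0, 3, 2): (-3) + 19 + (-9) + 11 = 18
σ = (1, 2, 0, 3): (-3) + 8 + (-4) + (-1) = 0
σ = (1, 2, 3, 0): (-3) + 8 + (-9) + 2 = -2
σ = (1, 3, 0, 2): (-3) + 28 + (-4) + 11 = 32
σ = (1, 3, 2, 0): (-3) + 28 + 24 + 2 = 51
σ = (2, 0, 1, 3): (-7) + 19 + (-1) + (-1) = 10
σ = (2, 0, 3, 1): (-7) + 19 + (-9) + 26 = 29
σ = (2, 1, 0, 3): (-7) + 28 + (-4) + (-1) = 16
σ = (2, 1, 3, 0): (-7) + 28 + (-9) + 2 = 14
σ = (2, 3, 0, 1): (-7) + 28 + (-4) + 26 = 43
σ = (2, 3, 1, 0): (-7) + 28 + (-1) + 2 = 22
σ = (3, 0, 1, 2): (-4) + 19 + (-1) + 11 = 25
σ = (3, 0, 2, 1): (-4) + 19 + 24 + 26 = 65
σ = (3, 1, 0, 2): (-4) + 28 + (-4) + 11 = 31
σ = (3, 1, 2, 0): (-4) + 28 + 24 + 2 = 50
σ = (3, 2, 0, 1): (-4) + 8 + (-4) + 26 = 26
σ = (3, 2, 1, 0): (-4) + 8 + (-1) + 2 = 5
Optimal value attained by: σ = (1, 2, 3, 0).
Answer: det⊕(W) = -2; verdict: NONSINGULAR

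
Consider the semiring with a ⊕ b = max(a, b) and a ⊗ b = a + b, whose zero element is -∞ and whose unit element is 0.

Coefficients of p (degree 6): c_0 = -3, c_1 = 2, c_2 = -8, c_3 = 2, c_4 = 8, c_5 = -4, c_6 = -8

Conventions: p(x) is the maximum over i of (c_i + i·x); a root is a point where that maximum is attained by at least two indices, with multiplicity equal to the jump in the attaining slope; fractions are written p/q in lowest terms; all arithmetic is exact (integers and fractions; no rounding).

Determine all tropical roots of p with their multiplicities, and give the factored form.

hull edge (i=0, c=-3) to (i=1, c=2): slope 5, span 1
hull edge (i=1, c=2) to (i=4, c=8): slope 2, span 3
hull edge (i=4, c=8) to (i=6, c=-8): slope -8, span 2
Factored form: p(x) = -8 ⊗ (x ⊕ (-5)) ⊗ (x ⊕ (-2)) ⊗ (x ⊕ (-2)) ⊗ (x ⊕ (-2)) ⊗ (x ⊕ 8) ⊗ (x ⊕ 8)
Answer: roots = -5 (mult 1), -2 (mult 3), 8 (mult 2)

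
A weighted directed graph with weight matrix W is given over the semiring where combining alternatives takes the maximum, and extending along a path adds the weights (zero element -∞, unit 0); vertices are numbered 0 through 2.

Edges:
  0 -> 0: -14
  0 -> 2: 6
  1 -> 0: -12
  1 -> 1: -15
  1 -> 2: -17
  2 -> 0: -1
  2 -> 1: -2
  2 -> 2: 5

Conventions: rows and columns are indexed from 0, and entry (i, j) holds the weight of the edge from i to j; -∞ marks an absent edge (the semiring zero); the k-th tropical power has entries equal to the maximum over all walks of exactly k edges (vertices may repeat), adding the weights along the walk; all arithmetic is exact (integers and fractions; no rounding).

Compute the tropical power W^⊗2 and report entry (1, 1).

W^⊗2:
  [5, 4, 11]
  [-18, -19, -6]
  [4, 3, 10]
Key observation: the optimum is the walk 1->2->1, with weight (-17) + (-2) = -19.
Optimal value attained by: walk 1->2->1.
Answer: (W^⊗2)[1][1] = -19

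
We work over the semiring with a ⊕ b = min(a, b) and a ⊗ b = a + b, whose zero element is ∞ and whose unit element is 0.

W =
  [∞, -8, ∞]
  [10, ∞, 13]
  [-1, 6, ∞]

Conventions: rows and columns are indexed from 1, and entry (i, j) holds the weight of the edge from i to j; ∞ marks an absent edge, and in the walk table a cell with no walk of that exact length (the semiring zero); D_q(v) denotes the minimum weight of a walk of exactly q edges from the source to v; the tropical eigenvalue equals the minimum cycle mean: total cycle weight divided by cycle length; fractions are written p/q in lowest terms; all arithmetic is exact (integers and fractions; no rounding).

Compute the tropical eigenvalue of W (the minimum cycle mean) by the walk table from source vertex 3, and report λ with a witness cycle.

q=0: [∞, ∞, 0]
q=1: [-1, 6, ∞]
q=2: [16, -9, 19]
q=3: [1, 8, 4]
Optimal cycle mean attained by: cycle 1->2->1, total (-8) + 10, length 2.
Answer: λ = 1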